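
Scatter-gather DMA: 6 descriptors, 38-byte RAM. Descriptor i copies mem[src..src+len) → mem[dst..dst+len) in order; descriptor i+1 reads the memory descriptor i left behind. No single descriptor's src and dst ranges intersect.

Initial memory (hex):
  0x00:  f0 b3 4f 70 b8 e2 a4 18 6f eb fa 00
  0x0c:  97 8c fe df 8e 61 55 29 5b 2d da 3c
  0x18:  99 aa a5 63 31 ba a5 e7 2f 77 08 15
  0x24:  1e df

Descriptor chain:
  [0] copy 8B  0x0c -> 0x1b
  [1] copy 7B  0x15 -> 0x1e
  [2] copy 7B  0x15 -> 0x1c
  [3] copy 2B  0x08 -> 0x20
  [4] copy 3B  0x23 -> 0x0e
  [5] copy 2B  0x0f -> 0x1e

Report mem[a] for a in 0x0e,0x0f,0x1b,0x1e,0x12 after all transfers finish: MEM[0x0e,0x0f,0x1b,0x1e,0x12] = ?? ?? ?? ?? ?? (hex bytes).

#0 dst[0x1b+8] := {0x97,0x8c,0xfe,0xdf,0x8e,0x61,0x55,0x29}
#1 dst[0x1e+7] := {0x2d,0xda,0x3c,0x99,0xaa,0xa5,0x97}
#2 dst[0x1c+7] := {0x2d,0xda,0x3c,0x99,0xaa,0xa5,0x97}
#3 dst[0x20+2] := {0x6f,0xeb}
#4 dst[0x0e+3] := {0xa5,0x97,0xdf}
#5 dst[0x1e+2] := {0x97,0xdf}
query mem[0x0e]=0xa5, mem[0x0f]=0x97, mem[0x1b]=0x97, mem[0x1e]=0x97, mem[0x12]=0x55

MEM[0x0e,0x0f,0x1b,0x1e,0x12] = a5 97 97 97 55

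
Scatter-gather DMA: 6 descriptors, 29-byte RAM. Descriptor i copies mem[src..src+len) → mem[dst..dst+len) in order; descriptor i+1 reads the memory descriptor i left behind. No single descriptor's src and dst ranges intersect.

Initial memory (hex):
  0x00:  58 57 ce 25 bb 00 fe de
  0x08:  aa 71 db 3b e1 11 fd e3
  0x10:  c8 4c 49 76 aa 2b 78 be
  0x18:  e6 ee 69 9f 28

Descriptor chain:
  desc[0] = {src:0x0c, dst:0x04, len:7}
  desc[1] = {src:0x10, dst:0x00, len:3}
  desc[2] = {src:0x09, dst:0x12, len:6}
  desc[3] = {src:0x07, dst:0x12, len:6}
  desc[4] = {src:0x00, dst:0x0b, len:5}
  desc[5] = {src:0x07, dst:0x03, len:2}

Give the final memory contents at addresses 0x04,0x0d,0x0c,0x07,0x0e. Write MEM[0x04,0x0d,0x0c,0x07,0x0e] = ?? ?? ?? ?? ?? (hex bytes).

[0] 0x0c->0x04 len=7 : e1 11 fd e3 c8 4c 49
[1] 0x10->0x00 len=3 : c8 4c 49
[2] 0x09->0x12 len=6 : 4c 49 3b e1 11 fd
[3] 0x07->0x12 len=6 : e3 c8 4c 49 3b e1
[4] 0x00->0x0b len=5 : c8 4c 49 25 e1
[5] 0x07->0x03 len=2 : e3 c8
query mem[0x04]=0xc8, mem[0x0d]=0x49, mem[0x0c]=0x4c, mem[0x07]=0xe3, mem[0x0e]=0x25

MEM[0x04,0x0d,0x0c,0x07,0x0e] = c8 49 4c e3 25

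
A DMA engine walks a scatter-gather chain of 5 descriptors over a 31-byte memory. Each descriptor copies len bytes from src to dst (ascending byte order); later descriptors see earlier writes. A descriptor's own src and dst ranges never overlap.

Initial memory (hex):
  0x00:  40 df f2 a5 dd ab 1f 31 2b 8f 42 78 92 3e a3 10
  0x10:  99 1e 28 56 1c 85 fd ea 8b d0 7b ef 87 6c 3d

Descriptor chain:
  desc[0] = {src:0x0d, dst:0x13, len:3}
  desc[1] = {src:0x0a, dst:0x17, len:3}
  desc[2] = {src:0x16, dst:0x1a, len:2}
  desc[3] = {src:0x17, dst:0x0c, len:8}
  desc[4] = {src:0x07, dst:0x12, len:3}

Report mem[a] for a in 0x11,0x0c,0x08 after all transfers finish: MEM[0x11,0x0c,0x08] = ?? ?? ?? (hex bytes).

[0] 0x0d->0x13 len=3 : 3e a3 10
[1] 0x0a->0x17 len=3 : 42 78 92
[2] 0x16->0x1a len=2 : fd 42
[3] 0x17->0x0c len=8 : 42 78 92 fd 42 87 6c 3d
[4] 0x07->0x12 len=3 : 31 2b 8f
query mem[0x11]=0x87, mem[0x0c]=0x42, mem[0x08]=0x2b

MEM[0x11,0x0c,0x08] = 87 42 2b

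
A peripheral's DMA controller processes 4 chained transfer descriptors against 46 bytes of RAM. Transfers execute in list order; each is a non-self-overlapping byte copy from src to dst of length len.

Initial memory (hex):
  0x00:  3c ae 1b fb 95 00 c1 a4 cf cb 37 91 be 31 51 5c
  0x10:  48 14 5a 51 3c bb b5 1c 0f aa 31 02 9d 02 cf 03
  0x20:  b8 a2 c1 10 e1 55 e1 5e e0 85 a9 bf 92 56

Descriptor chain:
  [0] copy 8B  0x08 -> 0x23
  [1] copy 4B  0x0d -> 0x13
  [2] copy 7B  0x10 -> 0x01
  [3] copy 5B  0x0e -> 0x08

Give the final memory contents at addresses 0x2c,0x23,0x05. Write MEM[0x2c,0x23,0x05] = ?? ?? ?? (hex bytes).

D0: mem[0x23..0x2a] <- [cf cb 37 91 be 31 51 5c]
D1: mem[0x13..0x16] <- [31 51 5c 48]
D2: mem[0x01..0x07] <- [48 14 5a 31 51 5c 48]
D3: mem[0x08..0x0c] <- [51 5c 48 14 5a]
query mem[0x2c]=0x92, mem[0x23]=0xcf, mem[0x05]=0x51

MEM[0x2c,0x23,0x05] = 92 cf 51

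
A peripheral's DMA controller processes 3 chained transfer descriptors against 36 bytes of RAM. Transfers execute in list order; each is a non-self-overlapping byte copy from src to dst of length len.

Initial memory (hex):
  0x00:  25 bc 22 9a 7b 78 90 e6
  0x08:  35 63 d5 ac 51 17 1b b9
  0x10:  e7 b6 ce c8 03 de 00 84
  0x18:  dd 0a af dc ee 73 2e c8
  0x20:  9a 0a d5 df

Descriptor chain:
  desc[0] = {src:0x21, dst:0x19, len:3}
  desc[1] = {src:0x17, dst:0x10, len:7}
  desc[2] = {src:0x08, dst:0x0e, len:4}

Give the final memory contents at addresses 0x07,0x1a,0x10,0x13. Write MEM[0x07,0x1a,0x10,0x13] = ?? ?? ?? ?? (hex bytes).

MEM[0x07,0x1a,0x10,0x13] = e6 d5 d5 d5

[0] 0x21->0x19 len=3 : 0a d5 df
[1] 0x17->0x10 len=7 : 84 dd 0a d5 df ee 73
[2] 0x08->0x0e len=4 : 35 63 d5 ac
query mem[0x07]=0xe6, mem[0x1a]=0xd5, mem[0x10]=0xd5, mem[0x13]=0xd5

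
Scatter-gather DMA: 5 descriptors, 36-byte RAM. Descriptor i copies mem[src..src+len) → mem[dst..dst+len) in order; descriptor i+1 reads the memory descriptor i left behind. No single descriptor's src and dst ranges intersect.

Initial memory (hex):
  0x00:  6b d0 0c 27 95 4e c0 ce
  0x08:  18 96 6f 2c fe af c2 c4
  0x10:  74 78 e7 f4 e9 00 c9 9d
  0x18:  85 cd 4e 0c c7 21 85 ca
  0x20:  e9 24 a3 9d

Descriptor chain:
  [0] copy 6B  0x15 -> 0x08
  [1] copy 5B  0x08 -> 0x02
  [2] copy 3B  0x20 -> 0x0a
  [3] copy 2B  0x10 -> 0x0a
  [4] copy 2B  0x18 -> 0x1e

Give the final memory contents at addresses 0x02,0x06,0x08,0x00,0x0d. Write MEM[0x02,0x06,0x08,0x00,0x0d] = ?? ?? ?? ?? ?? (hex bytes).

#0 dst[0x08+6] := {0x00,0xc9,0x9d,0x85,0xcd,0x4e}
#1 dst[0x02+5] := {0x00,0xc9,0x9d,0x85,0xcd}
#2 dst[0x0a+3] := {0xe9,0x24,0xa3}
#3 dst[0x0a+2] := {0x74,0x78}
#4 dst[0x1e+2] := {0x85,0xcd}
query mem[0x02]=0x00, mem[0x06]=0xcd, mem[0x08]=0x00, mem[0x00]=0x6b, mem[0x0d]=0x4e

MEM[0x02,0x06,0x08,0x00,0x0d] = 00 cd 00 6b 4e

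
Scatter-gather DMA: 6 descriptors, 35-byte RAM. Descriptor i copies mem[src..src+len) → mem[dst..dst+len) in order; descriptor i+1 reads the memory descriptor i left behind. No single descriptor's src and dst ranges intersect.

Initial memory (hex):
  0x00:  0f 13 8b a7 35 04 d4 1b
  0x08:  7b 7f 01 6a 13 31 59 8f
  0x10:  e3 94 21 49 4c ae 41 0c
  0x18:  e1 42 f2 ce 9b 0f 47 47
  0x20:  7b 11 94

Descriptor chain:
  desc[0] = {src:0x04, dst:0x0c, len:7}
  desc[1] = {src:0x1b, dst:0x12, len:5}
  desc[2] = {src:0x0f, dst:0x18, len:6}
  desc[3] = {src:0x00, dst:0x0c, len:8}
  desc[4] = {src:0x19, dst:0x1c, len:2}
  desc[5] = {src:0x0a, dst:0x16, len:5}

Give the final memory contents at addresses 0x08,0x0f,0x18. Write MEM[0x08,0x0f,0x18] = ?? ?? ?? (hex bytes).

MEM[0x08,0x0f,0x18] = 7b a7 0f

  after D0: wrote 7B at 0x0c = 3504d41b7b7f01
  after D1: wrote 5B at 0x12 = ce9b0f4747
  after D2: wrote 6B at 0x18 = 1b7b7fce9b0f
  after D3: wrote 8B at 0x0c = 0f138ba73504d41b
  after D4: wrote 2B at 0x1c = 7b7f
  after D5: wrote 5B at 0x16 = 016a0f138b
query mem[0x08]=0x7b, mem[0x0f]=0xa7, mem[0x18]=0x0f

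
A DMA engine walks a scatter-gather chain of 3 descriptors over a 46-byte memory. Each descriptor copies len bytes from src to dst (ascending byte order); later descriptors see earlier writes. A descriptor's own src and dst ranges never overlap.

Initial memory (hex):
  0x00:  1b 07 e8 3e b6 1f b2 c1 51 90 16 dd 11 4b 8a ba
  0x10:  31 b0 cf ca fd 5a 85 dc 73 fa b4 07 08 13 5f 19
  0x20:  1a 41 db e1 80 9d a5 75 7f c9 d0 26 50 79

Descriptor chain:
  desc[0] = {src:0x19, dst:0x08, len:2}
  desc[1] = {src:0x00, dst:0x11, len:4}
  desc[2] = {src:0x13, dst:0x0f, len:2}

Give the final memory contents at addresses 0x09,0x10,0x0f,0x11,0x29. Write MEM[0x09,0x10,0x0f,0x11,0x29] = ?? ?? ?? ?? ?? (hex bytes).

MEM[0x09,0x10,0x0f,0x11,0x29] = b4 3e e8 1b c9

D0: mem[0x08..0x09] <- [fa b4]
D1: mem[0x11..0x14] <- [1b 07 e8 3e]
D2: mem[0x0f..0x10] <- [e8 3e]
query mem[0x09]=0xb4, mem[0x10]=0x3e, mem[0x0f]=0xe8, mem[0x11]=0x1b, mem[0x29]=0xc9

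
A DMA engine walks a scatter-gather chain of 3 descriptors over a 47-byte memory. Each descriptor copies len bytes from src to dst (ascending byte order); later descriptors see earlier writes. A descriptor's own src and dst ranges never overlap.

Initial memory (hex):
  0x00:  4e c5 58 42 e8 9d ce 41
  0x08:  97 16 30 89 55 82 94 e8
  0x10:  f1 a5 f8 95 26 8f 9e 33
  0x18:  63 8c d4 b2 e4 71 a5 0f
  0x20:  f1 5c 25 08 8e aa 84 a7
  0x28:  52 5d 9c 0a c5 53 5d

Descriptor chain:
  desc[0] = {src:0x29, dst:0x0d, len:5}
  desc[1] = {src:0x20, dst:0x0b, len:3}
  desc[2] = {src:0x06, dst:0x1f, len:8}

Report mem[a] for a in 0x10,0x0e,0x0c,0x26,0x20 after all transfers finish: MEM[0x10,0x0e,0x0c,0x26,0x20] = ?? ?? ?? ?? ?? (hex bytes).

MEM[0x10,0x0e,0x0c,0x26,0x20] = c5 9c 5c 25 41

  after D0: wrote 5B at 0x0d = 5d9c0ac553
  after D1: wrote 3B at 0x0b = f15c25
  after D2: wrote 8B at 0x1f = ce41971630f15c25
query mem[0x10]=0xc5, mem[0x0e]=0x9c, mem[0x0c]=0x5c, mem[0x26]=0x25, mem[0x20]=0x41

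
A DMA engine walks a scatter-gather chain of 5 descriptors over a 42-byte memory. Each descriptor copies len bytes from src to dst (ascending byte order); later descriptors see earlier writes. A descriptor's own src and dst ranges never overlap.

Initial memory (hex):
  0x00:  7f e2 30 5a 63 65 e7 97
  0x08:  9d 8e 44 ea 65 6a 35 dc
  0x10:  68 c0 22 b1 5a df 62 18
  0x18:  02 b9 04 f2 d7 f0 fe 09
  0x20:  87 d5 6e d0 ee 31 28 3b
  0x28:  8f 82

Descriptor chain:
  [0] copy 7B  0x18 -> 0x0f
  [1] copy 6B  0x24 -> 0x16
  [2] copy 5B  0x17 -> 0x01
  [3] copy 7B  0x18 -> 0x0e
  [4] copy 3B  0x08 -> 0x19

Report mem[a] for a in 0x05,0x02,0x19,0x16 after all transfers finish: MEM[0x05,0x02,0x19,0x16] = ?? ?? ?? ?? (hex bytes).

MEM[0x05,0x02,0x19,0x16] = 82 28 9d ee

D0: mem[0x0f..0x15] <- [02 b9 04 f2 d7 f0 fe]
D1: mem[0x16..0x1b] <- [ee 31 28 3b 8f 82]
D2: mem[0x01..0x05] <- [31 28 3b 8f 82]
D3: mem[0x0e..0x14] <- [28 3b 8f 82 d7 f0 fe]
D4: mem[0x19..0x1b] <- [9d 8e 44]
query mem[0x05]=0x82, mem[0x02]=0x28, mem[0x19]=0x9d, mem[0x16]=0xee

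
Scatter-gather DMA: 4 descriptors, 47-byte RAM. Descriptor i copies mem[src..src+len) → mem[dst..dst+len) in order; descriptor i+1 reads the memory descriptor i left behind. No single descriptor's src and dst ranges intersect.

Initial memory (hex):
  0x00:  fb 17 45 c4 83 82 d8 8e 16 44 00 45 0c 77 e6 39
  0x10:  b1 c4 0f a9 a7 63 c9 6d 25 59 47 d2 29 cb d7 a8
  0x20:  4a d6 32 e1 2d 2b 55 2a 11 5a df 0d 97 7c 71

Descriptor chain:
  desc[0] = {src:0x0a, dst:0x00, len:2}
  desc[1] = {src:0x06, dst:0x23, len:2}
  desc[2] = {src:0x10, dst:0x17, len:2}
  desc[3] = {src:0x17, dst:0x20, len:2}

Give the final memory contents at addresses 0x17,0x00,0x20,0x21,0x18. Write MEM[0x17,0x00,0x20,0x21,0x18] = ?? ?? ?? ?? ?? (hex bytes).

MEM[0x17,0x00,0x20,0x21,0x18] = b1 00 b1 c4 c4

  after D0: wrote 2B at 0x00 = 0045
  after D1: wrote 2B at 0x23 = d88e
  after D2: wrote 2B at 0x17 = b1c4
  after D3: wrote 2B at 0x20 = b1c4
query mem[0x17]=0xb1, mem[0x00]=0x00, mem[0x20]=0xb1, mem[0x21]=0xc4, mem[0x18]=0xc4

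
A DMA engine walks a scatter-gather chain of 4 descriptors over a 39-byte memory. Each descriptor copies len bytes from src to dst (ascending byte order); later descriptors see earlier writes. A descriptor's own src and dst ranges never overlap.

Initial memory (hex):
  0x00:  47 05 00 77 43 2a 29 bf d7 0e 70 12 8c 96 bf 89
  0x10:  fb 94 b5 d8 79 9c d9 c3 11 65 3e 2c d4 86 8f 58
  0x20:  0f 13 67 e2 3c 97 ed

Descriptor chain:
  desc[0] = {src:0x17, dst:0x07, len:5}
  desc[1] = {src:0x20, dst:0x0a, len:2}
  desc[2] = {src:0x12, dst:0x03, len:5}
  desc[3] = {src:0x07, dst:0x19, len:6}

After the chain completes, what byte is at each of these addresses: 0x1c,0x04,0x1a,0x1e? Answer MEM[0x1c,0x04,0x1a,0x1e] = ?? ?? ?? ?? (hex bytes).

D0: mem[0x07..0x0b] <- [c3 11 65 3e 2c]
D1: mem[0x0a..0x0b] <- [0f 13]
D2: mem[0x03..0x07] <- [b5 d8 79 9c d9]
D3: mem[0x19..0x1e] <- [d9 11 65 0f 13 8c]
query mem[0x1c]=0x0f, mem[0x04]=0xd8, mem[0x1a]=0x11, mem[0x1e]=0x8c

MEM[0x1c,0x04,0x1a,0x1e] = 0f d8 11 8c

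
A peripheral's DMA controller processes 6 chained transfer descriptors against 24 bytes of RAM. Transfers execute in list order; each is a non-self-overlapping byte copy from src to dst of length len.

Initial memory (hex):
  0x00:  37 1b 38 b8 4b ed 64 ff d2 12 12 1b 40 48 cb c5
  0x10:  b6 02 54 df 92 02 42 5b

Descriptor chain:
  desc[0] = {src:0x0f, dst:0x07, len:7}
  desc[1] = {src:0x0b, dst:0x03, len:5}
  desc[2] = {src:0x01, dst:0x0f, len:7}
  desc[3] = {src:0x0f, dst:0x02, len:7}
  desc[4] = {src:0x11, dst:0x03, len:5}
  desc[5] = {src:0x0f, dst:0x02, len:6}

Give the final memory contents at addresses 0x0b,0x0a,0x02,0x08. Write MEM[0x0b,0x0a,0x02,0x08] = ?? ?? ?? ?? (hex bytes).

#0 dst[0x07+7] := {0xc5,0xb6,0x02,0x54,0xdf,0x92,0x02}
#1 dst[0x03+5] := {0xdf,0x92,0x02,0xcb,0xc5}
#2 dst[0x0f+7] := {0x1b,0x38,0xdf,0x92,0x02,0xcb,0xc5}
#3 dst[0x02+7] := {0x1b,0x38,0xdf,0x92,0x02,0xcb,0xc5}
#4 dst[0x03+5] := {0xdf,0x92,0x02,0xcb,0xc5}
#5 dst[0x02+6] := {0x1b,0x38,0xdf,0x92,0x02,0xcb}
query mem[0x0b]=0xdf, mem[0x0a]=0x54, mem[0x02]=0x1b, mem[0x08]=0xc5

MEM[0x0b,0x0a,0x02,0x08] = df 54 1b c5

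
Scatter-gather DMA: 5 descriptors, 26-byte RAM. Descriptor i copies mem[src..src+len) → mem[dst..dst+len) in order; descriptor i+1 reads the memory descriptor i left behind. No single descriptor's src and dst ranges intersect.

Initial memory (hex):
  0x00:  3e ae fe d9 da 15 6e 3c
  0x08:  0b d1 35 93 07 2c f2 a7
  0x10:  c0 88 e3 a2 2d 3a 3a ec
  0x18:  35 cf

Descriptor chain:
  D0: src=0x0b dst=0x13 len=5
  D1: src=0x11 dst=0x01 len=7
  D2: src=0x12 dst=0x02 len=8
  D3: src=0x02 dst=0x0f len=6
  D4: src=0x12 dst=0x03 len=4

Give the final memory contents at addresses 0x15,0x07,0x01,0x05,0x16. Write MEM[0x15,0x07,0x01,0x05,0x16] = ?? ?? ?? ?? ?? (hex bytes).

MEM[0x15,0x07,0x01,0x05,0x16] = 2c a7 88 a7 f2

  after D0: wrote 5B at 0x13 = 93072cf2a7
  after D1: wrote 7B at 0x01 = 88e393072cf2a7
  after D2: wrote 8B at 0x02 = e393072cf2a735cf
  after D3: wrote 6B at 0x0f = e393072cf2a7
  after D4: wrote 4B at 0x03 = 2cf2a72c
query mem[0x15]=0x2c, mem[0x07]=0xa7, mem[0x01]=0x88, mem[0x05]=0xa7, mem[0x16]=0xf2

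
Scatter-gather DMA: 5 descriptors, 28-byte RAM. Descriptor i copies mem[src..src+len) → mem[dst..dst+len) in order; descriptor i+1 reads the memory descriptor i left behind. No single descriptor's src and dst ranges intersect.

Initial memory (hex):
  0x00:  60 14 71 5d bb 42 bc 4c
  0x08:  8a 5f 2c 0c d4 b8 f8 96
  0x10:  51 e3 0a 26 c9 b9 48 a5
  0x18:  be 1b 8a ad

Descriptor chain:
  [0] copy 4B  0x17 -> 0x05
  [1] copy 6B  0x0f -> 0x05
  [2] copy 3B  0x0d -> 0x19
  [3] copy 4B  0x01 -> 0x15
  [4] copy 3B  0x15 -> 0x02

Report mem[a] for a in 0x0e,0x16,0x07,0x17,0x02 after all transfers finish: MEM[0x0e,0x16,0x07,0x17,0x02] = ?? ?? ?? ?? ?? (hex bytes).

  after D0: wrote 4B at 0x05 = a5be1b8a
  after D1: wrote 6B at 0x05 = 9651e30a26c9
  after D2: wrote 3B at 0x19 = b8f896
  after D3: wrote 4B at 0x15 = 14715dbb
  after D4: wrote 3B at 0x02 = 14715d
query mem[0x0e]=0xf8, mem[0x16]=0x71, mem[0x07]=0xe3, mem[0x17]=0x5d, mem[0x02]=0x14

MEM[0x0e,0x16,0x07,0x17,0x02] = f8 71 e3 5d 14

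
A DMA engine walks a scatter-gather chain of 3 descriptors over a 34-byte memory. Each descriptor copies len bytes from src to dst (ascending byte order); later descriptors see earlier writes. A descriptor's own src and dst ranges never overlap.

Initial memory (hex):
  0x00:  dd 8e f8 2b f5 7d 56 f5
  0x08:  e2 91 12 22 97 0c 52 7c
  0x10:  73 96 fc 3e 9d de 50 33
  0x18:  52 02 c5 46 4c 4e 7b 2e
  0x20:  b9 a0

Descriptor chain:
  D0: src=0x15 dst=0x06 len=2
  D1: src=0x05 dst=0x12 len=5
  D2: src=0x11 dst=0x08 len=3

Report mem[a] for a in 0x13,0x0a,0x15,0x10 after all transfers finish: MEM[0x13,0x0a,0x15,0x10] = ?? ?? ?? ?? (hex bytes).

[0] 0x15->0x06 len=2 : de 50
[1] 0x05->0x12 len=5 : 7d de 50 e2 91
[2] 0x11->0x08 len=3 : 96 7d de
query mem[0x13]=0xde, mem[0x0a]=0xde, mem[0x15]=0xe2, mem[0x10]=0x73

MEM[0x13,0x0a,0x15,0x10] = de de e2 73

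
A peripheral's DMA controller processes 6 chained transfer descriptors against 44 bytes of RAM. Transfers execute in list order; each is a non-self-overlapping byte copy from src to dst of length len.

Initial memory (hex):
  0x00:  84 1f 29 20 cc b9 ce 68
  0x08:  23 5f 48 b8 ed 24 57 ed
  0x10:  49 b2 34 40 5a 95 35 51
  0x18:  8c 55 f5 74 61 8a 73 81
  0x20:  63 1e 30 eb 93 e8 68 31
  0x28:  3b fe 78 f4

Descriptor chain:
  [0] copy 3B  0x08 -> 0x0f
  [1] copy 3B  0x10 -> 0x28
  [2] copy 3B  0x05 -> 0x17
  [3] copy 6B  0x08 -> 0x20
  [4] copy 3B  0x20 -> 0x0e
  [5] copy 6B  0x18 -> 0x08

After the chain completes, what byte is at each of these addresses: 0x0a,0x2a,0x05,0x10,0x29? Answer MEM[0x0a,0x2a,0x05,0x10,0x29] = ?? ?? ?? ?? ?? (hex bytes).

MEM[0x0a,0x2a,0x05,0x10,0x29] = f5 34 b9 48 48

[0] 0x08->0x0f len=3 : 23 5f 48
[1] 0x10->0x28 len=3 : 5f 48 34
[2] 0x05->0x17 len=3 : b9 ce 68
[3] 0x08->0x20 len=6 : 23 5f 48 b8 ed 24
[4] 0x20->0x0e len=3 : 23 5f 48
[5] 0x18->0x08 len=6 : ce 68 f5 74 61 8a
query mem[0x0a]=0xf5, mem[0x2a]=0x34, mem[0x05]=0xb9, mem[0x10]=0x48, mem[0x29]=0x48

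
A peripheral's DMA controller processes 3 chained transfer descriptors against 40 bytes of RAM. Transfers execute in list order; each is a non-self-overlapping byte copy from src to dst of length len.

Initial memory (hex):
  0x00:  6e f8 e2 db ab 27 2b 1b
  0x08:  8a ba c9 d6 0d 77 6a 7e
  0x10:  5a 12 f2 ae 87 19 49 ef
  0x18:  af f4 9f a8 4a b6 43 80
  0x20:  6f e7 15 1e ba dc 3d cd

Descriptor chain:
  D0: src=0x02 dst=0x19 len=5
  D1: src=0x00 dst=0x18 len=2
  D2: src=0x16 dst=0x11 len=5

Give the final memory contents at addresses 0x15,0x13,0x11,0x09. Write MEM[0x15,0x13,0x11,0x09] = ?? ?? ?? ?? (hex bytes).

MEM[0x15,0x13,0x11,0x09] = db 6e 49 ba

  after D0: wrote 5B at 0x19 = e2dbab272b
  after D1: wrote 2B at 0x18 = 6ef8
  after D2: wrote 5B at 0x11 = 49ef6ef8db
query mem[0x15]=0xdb, mem[0x13]=0x6e, mem[0x11]=0x49, mem[0x09]=0xba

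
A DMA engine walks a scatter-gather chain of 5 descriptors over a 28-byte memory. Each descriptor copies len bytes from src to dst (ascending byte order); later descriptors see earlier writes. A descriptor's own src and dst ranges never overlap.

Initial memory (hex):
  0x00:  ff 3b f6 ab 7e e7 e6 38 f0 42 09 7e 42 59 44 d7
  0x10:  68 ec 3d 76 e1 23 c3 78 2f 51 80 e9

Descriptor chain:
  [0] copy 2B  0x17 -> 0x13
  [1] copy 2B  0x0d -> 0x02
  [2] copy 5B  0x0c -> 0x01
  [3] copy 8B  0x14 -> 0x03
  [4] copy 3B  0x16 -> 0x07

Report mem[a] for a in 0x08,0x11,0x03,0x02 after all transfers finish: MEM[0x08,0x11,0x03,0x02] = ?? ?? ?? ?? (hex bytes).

[0] 0x17->0x13 len=2 : 78 2f
[1] 0x0d->0x02 len=2 : 59 44
[2] 0x0c->0x01 len=5 : 42 59 44 d7 68
[3] 0x14->0x03 len=8 : 2f 23 c3 78 2f 51 80 e9
[4] 0x16->0x07 len=3 : c3 78 2f
query mem[0x08]=0x78, mem[0x11]=0xec, mem[0x03]=0x2f, mem[0x02]=0x59

MEM[0x08,0x11,0x03,0x02] = 78 ec 2f 59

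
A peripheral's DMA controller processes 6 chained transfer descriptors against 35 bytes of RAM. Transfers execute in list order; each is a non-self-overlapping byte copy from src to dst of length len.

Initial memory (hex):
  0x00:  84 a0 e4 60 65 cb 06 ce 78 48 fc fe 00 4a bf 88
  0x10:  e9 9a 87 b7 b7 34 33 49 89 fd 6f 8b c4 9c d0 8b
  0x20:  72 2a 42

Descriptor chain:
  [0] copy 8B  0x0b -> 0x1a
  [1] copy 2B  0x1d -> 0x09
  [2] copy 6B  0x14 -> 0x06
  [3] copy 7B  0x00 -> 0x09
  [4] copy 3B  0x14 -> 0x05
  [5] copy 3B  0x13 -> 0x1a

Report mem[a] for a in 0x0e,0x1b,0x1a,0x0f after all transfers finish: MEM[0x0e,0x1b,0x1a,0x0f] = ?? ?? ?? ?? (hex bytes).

[0] 0x0b->0x1a len=8 : fe 00 4a bf 88 e9 9a 87
[1] 0x1d->0x09 len=2 : bf 88
[2] 0x14->0x06 len=6 : b7 34 33 49 89 fd
[3] 0x00->0x09 len=7 : 84 a0 e4 60 65 cb b7
[4] 0x14->0x05 len=3 : b7 34 33
[5] 0x13->0x1a len=3 : b7 b7 34
query mem[0x0e]=0xcb, mem[0x1b]=0xb7, mem[0x1a]=0xb7, mem[0x0f]=0xb7

MEM[0x0e,0x1b,0x1a,0x0f] = cb b7 b7 b7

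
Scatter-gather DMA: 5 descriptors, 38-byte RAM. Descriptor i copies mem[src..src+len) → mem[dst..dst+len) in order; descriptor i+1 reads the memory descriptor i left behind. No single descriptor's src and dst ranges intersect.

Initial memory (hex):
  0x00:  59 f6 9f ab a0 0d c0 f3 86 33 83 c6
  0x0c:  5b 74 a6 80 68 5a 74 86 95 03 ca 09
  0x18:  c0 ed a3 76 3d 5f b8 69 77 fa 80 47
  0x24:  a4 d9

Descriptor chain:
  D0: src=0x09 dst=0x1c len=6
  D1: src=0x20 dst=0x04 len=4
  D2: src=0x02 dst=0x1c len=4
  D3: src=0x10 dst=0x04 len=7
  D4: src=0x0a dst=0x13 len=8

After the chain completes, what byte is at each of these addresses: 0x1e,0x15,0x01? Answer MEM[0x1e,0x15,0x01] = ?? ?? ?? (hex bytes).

D0: mem[0x1c..0x21] <- [33 83 c6 5b 74 a6]
D1: mem[0x04..0x07] <- [74 a6 80 47]
D2: mem[0x1c..0x1f] <- [9f ab 74 a6]
D3: mem[0x04..0x0a] <- [68 5a 74 86 95 03 ca]
D4: mem[0x13..0x1a] <- [ca c6 5b 74 a6 80 68 5a]
query mem[0x1e]=0x74, mem[0x15]=0x5b, mem[0x01]=0xf6

MEM[0x1e,0x15,0x01] = 74 5b f6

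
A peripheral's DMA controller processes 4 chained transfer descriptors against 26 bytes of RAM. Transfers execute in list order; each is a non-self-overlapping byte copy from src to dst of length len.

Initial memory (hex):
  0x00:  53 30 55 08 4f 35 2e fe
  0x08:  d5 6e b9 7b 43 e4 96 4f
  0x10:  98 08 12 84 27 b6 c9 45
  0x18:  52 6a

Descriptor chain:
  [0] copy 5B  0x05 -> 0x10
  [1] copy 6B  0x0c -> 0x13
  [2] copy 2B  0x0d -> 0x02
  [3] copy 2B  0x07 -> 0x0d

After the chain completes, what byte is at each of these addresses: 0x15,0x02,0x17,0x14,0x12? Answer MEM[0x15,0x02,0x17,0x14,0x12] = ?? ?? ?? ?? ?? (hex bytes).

D0: mem[0x10..0x14] <- [35 2e fe d5 6e]
D1: mem[0x13..0x18] <- [43 e4 96 4f 35 2e]
D2: mem[0x02..0x03] <- [e4 96]
D3: mem[0x0d..0x0e] <- [fe d5]
query mem[0x15]=0x96, mem[0x02]=0xe4, mem[0x17]=0x35, mem[0x14]=0xe4, mem[0x12]=0xfe

MEM[0x15,0x02,0x17,0x14,0x12] = 96 e4 35 e4 fe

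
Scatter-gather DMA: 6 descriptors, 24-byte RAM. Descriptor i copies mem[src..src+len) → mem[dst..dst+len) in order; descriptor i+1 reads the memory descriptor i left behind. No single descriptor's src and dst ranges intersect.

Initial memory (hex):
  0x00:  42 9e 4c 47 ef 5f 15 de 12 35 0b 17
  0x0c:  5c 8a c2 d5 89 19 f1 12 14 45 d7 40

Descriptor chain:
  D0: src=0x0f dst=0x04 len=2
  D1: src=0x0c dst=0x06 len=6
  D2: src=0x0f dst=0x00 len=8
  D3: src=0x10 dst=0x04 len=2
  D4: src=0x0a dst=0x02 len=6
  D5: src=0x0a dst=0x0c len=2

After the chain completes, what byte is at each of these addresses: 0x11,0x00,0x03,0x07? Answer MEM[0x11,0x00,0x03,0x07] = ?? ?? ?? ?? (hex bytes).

MEM[0x11,0x00,0x03,0x07] = 19 d5 19 d5

[0] 0x0f->0x04 len=2 : d5 89
[1] 0x0c->0x06 len=6 : 5c 8a c2 d5 89 19
[2] 0x0f->0x00 len=8 : d5 89 19 f1 12 14 45 d7
[3] 0x10->0x04 len=2 : 89 19
[4] 0x0a->0x02 len=6 : 89 19 5c 8a c2 d5
[5] 0x0a->0x0c len=2 : 89 19
query mem[0x11]=0x19, mem[0x00]=0xd5, mem[0x03]=0x19, mem[0x07]=0xd5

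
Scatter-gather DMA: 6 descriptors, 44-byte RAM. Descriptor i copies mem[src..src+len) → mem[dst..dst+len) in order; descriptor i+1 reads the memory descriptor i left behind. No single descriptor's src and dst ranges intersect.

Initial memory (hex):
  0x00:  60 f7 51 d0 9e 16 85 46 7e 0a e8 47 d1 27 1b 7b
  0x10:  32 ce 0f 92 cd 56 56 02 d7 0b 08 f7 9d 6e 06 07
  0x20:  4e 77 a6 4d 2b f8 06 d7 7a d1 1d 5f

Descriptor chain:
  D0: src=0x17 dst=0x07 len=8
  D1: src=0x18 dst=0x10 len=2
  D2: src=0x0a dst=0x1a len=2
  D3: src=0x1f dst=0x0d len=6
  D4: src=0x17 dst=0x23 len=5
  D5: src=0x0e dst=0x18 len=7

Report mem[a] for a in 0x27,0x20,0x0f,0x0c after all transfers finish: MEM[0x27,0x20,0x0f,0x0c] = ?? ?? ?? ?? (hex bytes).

  after D0: wrote 8B at 0x07 = 02d70b08f79d6e06
  after D1: wrote 2B at 0x10 = d70b
  after D2: wrote 2B at 0x1a = 08f7
  after D3: wrote 6B at 0x0d = 074e77a64d2b
  after D4: wrote 5B at 0x23 = 02d70b08f7
  after D5: wrote 7B at 0x18 = 4e77a64d2b92cd
query mem[0x27]=0xf7, mem[0x20]=0x4e, mem[0x0f]=0x77, mem[0x0c]=0x9d

MEM[0x27,0x20,0x0f,0x0c] = f7 4e 77 9d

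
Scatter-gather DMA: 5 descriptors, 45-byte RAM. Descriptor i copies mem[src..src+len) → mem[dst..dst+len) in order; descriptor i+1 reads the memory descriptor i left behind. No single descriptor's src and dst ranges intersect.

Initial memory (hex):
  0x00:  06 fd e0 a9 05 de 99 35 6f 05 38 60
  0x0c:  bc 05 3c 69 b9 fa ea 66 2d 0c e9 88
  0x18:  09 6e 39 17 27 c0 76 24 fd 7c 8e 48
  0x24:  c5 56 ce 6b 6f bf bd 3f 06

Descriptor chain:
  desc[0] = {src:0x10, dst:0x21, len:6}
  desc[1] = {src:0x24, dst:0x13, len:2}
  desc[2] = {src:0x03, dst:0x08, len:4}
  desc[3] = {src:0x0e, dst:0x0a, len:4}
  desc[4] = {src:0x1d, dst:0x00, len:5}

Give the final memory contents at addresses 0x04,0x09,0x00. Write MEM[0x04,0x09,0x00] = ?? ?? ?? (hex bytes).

MEM[0x04,0x09,0x00] = b9 05 c0

D0: mem[0x21..0x26] <- [b9 fa ea 66 2d 0c]
D1: mem[0x13..0x14] <- [66 2d]
D2: mem[0x08..0x0b] <- [a9 05 de 99]
D3: mem[0x0a..0x0d] <- [3c 69 b9 fa]
D4: mem[0x00..0x04] <- [c0 76 24 fd b9]
query mem[0x04]=0xb9, mem[0x09]=0x05, mem[0x00]=0xc0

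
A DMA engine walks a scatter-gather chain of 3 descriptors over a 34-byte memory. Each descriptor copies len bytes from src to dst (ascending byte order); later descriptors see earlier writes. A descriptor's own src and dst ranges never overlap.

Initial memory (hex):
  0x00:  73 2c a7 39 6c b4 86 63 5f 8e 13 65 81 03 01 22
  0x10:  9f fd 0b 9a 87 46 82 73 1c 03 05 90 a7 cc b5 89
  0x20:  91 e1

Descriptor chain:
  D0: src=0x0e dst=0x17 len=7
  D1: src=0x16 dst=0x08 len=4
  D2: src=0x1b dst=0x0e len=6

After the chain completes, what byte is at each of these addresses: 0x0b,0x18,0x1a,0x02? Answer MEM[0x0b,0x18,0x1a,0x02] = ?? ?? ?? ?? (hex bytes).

D0: mem[0x17..0x1d] <- [01 22 9f fd 0b 9a 87]
D1: mem[0x08..0x0b] <- [82 01 22 9f]
D2: mem[0x0e..0x13] <- [0b 9a 87 b5 89 91]
query mem[0x0b]=0x9f, mem[0x18]=0x22, mem[0x1a]=0xfd, mem[0x02]=0xa7

MEM[0x0b,0x18,0x1a,0x02] = 9f 22 fd a7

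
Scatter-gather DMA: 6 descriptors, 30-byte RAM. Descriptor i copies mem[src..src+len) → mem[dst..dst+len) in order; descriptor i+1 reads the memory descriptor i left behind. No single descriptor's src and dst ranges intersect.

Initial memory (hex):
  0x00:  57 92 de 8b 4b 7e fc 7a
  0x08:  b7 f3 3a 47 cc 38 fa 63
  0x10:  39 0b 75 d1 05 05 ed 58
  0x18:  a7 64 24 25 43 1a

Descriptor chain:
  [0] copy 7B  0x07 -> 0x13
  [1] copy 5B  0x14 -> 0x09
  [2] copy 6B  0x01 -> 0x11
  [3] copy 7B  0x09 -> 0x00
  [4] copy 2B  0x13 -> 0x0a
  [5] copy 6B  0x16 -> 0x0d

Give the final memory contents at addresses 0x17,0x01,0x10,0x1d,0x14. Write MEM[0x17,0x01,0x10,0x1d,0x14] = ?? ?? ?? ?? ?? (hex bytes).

MEM[0x17,0x01,0x10,0x1d,0x14] = 47 f3 38 1a 4b

[0] 0x07->0x13 len=7 : 7a b7 f3 3a 47 cc 38
[1] 0x14->0x09 len=5 : b7 f3 3a 47 cc
[2] 0x01->0x11 len=6 : 92 de 8b 4b 7e fc
[3] 0x09->0x00 len=7 : b7 f3 3a 47 cc fa 63
[4] 0x13->0x0a len=2 : 8b 4b
[5] 0x16->0x0d len=6 : fc 47 cc 38 24 25
query mem[0x17]=0x47, mem[0x01]=0xf3, mem[0x10]=0x38, mem[0x1d]=0x1a, mem[0x14]=0x4b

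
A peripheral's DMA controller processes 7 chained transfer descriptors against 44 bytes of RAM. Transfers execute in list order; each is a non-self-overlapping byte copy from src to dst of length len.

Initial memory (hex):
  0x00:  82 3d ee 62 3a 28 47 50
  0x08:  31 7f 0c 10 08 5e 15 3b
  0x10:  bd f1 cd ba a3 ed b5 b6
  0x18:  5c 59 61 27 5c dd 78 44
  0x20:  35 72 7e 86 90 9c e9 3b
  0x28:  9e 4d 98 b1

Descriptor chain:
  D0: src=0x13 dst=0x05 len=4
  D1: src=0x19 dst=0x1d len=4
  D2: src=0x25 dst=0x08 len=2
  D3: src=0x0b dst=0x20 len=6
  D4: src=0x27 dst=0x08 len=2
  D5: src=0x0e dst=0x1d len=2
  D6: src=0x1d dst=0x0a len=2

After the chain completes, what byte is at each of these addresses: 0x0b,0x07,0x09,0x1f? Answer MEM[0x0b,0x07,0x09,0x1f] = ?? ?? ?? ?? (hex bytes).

  after D0: wrote 4B at 0x05 = baa3edb5
  after D1: wrote 4B at 0x1d = 5961275c
  after D2: wrote 2B at 0x08 = 9ce9
  after D3: wrote 6B at 0x20 = 10085e153bbd
  after D4: wrote 2B at 0x08 = 3b9e
  after D5: wrote 2B at 0x1d = 153b
  after D6: wrote 2B at 0x0a = 153b
query mem[0x0b]=0x3b, mem[0x07]=0xed, mem[0x09]=0x9e, mem[0x1f]=0x27

MEM[0x0b,0x07,0x09,0x1f] = 3b ed 9e 27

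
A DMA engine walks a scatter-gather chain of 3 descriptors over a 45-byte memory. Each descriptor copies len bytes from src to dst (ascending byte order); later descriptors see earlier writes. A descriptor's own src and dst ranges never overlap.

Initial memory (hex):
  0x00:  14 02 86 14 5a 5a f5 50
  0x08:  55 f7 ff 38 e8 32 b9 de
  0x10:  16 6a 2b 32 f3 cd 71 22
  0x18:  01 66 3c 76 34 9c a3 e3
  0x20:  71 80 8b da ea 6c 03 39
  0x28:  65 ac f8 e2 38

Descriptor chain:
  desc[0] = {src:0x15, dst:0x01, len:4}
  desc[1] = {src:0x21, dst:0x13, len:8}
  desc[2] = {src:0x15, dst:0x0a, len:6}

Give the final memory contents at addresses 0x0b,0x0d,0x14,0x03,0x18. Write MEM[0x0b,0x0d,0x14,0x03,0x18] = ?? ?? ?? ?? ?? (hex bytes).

MEM[0x0b,0x0d,0x14,0x03,0x18] = ea 03 8b 22 03

  after D0: wrote 4B at 0x01 = cd712201
  after D1: wrote 8B at 0x13 = 808bdaea6c033965
  after D2: wrote 6B at 0x0a = daea6c033965
query mem[0x0b]=0xea, mem[0x0d]=0x03, mem[0x14]=0x8b, mem[0x03]=0x22, mem[0x18]=0x03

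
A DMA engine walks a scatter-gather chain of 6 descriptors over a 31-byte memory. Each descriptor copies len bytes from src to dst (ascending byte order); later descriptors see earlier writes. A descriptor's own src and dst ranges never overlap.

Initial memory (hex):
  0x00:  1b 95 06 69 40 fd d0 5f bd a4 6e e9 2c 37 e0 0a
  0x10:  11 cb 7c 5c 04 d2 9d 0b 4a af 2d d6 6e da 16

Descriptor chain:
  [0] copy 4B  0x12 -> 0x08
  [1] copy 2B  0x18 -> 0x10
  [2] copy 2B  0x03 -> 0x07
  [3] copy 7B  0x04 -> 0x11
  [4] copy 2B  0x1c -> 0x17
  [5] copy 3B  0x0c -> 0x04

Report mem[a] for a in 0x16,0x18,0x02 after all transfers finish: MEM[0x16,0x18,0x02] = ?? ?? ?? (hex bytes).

  after D0: wrote 4B at 0x08 = 7c5c04d2
  after D1: wrote 2B at 0x10 = 4aaf
  after D2: wrote 2B at 0x07 = 6940
  after D3: wrote 7B at 0x11 = 40fdd069405c04
  after D4: wrote 2B at 0x17 = 6eda
  after D5: wrote 3B at 0x04 = 2c37e0
query mem[0x16]=0x5c, mem[0x18]=0xda, mem[0x02]=0x06

MEM[0x16,0x18,0x02] = 5c da 06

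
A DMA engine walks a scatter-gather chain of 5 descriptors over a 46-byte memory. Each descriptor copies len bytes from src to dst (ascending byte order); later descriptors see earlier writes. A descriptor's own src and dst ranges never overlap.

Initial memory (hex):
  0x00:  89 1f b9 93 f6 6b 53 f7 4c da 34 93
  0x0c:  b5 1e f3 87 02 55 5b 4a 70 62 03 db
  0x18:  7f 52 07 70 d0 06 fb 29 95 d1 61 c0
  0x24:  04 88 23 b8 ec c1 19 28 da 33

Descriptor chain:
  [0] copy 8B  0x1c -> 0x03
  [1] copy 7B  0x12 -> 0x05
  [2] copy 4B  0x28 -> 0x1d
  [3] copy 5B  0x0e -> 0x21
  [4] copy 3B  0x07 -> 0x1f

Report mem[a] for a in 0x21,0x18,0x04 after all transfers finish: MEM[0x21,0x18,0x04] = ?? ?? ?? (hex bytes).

D0: mem[0x03..0x0a] <- [d0 06 fb 29 95 d1 61 c0]
D1: mem[0x05..0x0b] <- [5b 4a 70 62 03 db 7f]
D2: mem[0x1d..0x20] <- [ec c1 19 28]
D3: mem[0x21..0x25] <- [f3 87 02 55 5b]
D4: mem[0x1f..0x21] <- [70 62 03]
query mem[0x21]=0x03, mem[0x18]=0x7f, mem[0x04]=0x06

MEM[0x21,0x18,0x04] = 03 7f 06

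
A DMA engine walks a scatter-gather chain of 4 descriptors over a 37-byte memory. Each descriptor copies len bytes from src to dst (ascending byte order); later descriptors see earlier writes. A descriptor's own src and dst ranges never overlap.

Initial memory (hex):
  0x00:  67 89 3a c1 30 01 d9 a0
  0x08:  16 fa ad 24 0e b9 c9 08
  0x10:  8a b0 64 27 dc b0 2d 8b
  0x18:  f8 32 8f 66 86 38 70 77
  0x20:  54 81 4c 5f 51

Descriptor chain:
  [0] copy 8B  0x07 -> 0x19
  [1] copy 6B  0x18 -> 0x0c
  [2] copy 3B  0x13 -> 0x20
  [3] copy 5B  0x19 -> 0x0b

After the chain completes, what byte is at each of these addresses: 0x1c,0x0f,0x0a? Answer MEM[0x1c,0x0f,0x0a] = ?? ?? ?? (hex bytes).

MEM[0x1c,0x0f,0x0a] = ad 24 ad

  after D0: wrote 8B at 0x19 = a016faad240eb9c9
  after D1: wrote 6B at 0x0c = f8a016faad24
  after D2: wrote 3B at 0x20 = 27dcb0
  after D3: wrote 5B at 0x0b = a016faad24
query mem[0x1c]=0xad, mem[0x0f]=0x24, mem[0x0a]=0xad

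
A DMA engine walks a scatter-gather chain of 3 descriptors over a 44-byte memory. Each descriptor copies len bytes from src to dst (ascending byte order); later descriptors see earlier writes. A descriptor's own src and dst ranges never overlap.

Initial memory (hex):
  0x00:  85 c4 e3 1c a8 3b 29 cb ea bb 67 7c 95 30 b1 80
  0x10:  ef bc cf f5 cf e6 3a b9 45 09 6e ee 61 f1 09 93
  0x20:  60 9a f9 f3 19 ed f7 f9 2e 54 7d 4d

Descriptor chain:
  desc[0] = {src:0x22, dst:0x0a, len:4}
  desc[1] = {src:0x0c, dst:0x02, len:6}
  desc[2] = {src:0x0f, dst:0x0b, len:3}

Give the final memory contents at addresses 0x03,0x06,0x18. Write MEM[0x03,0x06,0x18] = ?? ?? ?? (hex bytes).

MEM[0x03,0x06,0x18] = ed ef 45

#0 dst[0x0a+4] := {0xf9,0xf3,0x19,0xed}
#1 dst[0x02+6] := {0x19,0xed,0xb1,0x80,0xef,0xbc}
#2 dst[0x0b+3] := {0x80,0xef,0xbc}
query mem[0x03]=0xed, mem[0x06]=0xef, mem[0x18]=0x45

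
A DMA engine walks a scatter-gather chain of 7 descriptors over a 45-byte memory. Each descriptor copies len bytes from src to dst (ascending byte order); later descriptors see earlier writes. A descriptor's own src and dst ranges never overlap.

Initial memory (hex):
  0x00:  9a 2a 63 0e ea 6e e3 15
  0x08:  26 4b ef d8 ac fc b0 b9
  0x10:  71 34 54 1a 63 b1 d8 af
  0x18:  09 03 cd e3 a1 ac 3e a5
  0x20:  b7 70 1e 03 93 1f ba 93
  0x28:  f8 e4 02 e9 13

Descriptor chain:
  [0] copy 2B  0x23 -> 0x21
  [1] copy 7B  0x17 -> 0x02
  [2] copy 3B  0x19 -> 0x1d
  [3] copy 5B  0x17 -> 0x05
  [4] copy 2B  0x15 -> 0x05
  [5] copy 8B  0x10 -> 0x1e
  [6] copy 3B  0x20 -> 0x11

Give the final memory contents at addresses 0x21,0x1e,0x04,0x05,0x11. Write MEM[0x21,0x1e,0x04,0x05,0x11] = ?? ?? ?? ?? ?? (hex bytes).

MEM[0x21,0x1e,0x04,0x05,0x11] = 1a 71 03 b1 54

[0] 0x23->0x21 len=2 : 03 93
[1] 0x17->0x02 len=7 : af 09 03 cd e3 a1 ac
[2] 0x19->0x1d len=3 : 03 cd e3
[3] 0x17->0x05 len=5 : af 09 03 cd e3
[4] 0x15->0x05 len=2 : b1 d8
[5] 0x10->0x1e len=8 : 71 34 54 1a 63 b1 d8 af
[6] 0x20->0x11 len=3 : 54 1a 63
query mem[0x21]=0x1a, mem[0x1e]=0x71, mem[0x04]=0x03, mem[0x05]=0xb1, mem[0x11]=0x54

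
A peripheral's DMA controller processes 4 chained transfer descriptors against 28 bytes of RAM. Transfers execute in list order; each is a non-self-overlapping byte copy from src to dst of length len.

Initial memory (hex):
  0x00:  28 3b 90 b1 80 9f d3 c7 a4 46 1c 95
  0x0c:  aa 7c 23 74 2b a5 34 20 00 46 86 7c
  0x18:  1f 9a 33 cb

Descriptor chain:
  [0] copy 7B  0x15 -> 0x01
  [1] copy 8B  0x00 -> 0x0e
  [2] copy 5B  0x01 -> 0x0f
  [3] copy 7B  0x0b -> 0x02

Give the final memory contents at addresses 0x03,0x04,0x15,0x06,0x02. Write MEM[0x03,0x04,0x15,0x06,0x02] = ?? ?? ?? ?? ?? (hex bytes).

MEM[0x03,0x04,0x15,0x06,0x02] = aa 7c cb 46 95

#0 dst[0x01+7] := {0x46,0x86,0x7c,0x1f,0x9a,0x33,0xcb}
#1 dst[0x0e+8] := {0x28,0x46,0x86,0x7c,0x1f,0x9a,0x33,0xcb}
#2 dst[0x0f+5] := {0x46,0x86,0x7c,0x1f,0x9a}
#3 dst[0x02+7] := {0x95,0xaa,0x7c,0x28,0x46,0x86,0x7c}
query mem[0x03]=0xaa, mem[0x04]=0x7c, mem[0x15]=0xcb, mem[0x06]=0x46, mem[0x02]=0x95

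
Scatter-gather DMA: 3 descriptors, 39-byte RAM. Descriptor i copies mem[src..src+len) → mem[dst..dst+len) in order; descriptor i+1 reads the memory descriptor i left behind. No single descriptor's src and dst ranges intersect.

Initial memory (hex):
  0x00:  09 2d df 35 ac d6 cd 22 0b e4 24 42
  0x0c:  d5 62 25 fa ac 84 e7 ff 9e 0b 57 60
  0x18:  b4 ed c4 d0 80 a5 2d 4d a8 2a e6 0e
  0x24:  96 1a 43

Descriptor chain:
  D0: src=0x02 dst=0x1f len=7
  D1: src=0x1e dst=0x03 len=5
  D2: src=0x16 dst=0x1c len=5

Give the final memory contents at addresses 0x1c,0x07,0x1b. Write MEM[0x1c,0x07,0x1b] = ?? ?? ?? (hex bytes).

MEM[0x1c,0x07,0x1b] = 57 d6 d0

#0 dst[0x1f+7] := {0xdf,0x35,0xac,0xd6,0xcd,0x22,0x0b}
#1 dst[0x03+5] := {0x2d,0xdf,0x35,0xac,0xd6}
#2 dst[0x1c+5] := {0x57,0x60,0xb4,0xed,0xc4}
query mem[0x1c]=0x57, mem[0x07]=0xd6, mem[0x1b]=0xd0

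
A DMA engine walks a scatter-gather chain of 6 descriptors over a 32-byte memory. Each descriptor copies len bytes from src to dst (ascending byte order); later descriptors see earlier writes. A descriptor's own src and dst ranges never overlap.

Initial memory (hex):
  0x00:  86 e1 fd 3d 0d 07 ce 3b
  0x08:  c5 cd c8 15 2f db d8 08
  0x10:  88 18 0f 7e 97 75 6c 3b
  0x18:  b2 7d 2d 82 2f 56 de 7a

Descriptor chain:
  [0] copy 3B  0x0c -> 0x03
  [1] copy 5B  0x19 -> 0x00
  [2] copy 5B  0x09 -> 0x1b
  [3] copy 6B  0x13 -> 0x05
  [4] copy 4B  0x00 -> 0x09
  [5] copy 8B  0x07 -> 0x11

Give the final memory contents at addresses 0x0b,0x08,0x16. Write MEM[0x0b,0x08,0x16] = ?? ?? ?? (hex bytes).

MEM[0x0b,0x08,0x16] = 82 6c 2f

[0] 0x0c->0x03 len=3 : 2f db d8
[1] 0x19->0x00 len=5 : 7d 2d 82 2f 56
[2] 0x09->0x1b len=5 : cd c8 15 2f db
[3] 0x13->0x05 len=6 : 7e 97 75 6c 3b b2
[4] 0x00->0x09 len=4 : 7d 2d 82 2f
[5] 0x07->0x11 len=8 : 75 6c 7d 2d 82 2f db d8
query mem[0x0b]=0x82, mem[0x08]=0x6c, mem[0x16]=0x2f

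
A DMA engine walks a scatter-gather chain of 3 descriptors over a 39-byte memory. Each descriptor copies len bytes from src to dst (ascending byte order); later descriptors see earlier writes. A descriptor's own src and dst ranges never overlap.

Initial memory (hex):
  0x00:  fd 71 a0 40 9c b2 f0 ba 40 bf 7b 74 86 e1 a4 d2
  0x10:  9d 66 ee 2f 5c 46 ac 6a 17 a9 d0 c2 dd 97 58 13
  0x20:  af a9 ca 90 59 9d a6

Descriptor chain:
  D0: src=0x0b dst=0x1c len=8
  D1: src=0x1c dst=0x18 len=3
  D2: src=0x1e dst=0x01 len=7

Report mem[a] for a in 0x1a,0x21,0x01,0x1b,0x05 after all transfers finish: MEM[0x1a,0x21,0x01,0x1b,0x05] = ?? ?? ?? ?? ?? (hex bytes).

MEM[0x1a,0x21,0x01,0x1b,0x05] = e1 9d e1 c2 66

  after D0: wrote 8B at 0x1c = 7486e1a4d29d66ee
  after D1: wrote 3B at 0x18 = 7486e1
  after D2: wrote 7B at 0x01 = e1a4d29d66ee59
query mem[0x1a]=0xe1, mem[0x21]=0x9d, mem[0x01]=0xe1, mem[0x1b]=0xc2, mem[0x05]=0x66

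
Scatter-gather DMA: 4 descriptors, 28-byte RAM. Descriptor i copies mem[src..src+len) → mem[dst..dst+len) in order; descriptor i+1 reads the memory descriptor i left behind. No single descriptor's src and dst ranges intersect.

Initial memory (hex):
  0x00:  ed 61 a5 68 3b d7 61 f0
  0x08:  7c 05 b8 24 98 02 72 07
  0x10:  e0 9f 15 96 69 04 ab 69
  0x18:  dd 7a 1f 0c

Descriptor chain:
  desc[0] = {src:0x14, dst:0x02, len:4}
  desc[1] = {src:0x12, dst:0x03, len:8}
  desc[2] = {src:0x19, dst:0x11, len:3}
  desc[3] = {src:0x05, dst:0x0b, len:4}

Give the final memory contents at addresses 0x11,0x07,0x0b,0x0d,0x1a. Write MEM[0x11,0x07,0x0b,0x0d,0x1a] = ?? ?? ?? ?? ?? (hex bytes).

MEM[0x11,0x07,0x0b,0x0d,0x1a] = 7a ab 69 ab 1f

#0 dst[0x02+4] := {0x69,0x04,0xab,0x69}
#1 dst[0x03+8] := {0x15,0x96,0x69,0x04,0xab,0x69,0xdd,0x7a}
#2 dst[0x11+3] := {0x7a,0x1f,0x0c}
#3 dst[0x0b+4] := {0x69,0x04,0xab,0x69}
query mem[0x11]=0x7a, mem[0x07]=0xab, mem[0x0b]=0x69, mem[0x0d]=0xab, mem[0x1a]=0x1f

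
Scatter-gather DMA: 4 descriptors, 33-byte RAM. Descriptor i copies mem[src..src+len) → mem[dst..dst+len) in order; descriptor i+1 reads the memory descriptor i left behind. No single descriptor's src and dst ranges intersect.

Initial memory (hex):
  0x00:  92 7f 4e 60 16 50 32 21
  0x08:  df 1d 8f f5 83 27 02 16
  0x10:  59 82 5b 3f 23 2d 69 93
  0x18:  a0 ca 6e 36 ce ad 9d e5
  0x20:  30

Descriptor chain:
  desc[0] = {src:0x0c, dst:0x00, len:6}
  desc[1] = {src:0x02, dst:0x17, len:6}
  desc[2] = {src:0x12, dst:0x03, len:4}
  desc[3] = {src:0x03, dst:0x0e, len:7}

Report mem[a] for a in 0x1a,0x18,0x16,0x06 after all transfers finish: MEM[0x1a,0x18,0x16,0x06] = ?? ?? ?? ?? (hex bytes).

MEM[0x1a,0x18,0x16,0x06] = 82 16 69 2d

  after D0: wrote 6B at 0x00 = 832702165982
  after D1: wrote 6B at 0x17 = 021659823221
  after D2: wrote 4B at 0x03 = 5b3f232d
  after D3: wrote 7B at 0x0e = 5b3f232d21df1d
query mem[0x1a]=0x82, mem[0x18]=0x16, mem[0x16]=0x69, mem[0x06]=0x2d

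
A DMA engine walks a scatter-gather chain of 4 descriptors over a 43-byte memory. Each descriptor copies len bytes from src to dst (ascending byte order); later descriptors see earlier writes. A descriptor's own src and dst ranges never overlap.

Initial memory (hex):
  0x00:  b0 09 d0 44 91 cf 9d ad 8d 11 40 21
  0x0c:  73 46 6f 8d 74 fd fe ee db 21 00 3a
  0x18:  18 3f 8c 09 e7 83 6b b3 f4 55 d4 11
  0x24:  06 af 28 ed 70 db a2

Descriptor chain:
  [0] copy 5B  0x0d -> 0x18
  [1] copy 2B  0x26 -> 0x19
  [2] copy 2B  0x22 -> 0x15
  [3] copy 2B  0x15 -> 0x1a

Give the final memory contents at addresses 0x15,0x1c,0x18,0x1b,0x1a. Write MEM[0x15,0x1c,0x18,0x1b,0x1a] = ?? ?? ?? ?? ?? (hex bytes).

[0] 0x0d->0x18 len=5 : 46 6f 8d 74 fd
[1] 0x26->0x19 len=2 : 28 ed
[2] 0x22->0x15 len=2 : d4 11
[3] 0x15->0x1a len=2 : d4 11
query mem[0x15]=0xd4, mem[0x1c]=0xfd, mem[0x18]=0x46, mem[0x1b]=0x11, mem[0x1a]=0xd4

MEM[0x15,0x1c,0x18,0x1b,0x1a] = d4 fd 46 11 d4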